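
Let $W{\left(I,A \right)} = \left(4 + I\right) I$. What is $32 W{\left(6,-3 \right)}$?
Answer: $1920$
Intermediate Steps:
$W{\left(I,A \right)} = I \left(4 + I\right)$
$32 W{\left(6,-3 \right)} = 32 \cdot 6 \left(4 + 6\right) = 32 \cdot 6 \cdot 10 = 32 \cdot 60 = 1920$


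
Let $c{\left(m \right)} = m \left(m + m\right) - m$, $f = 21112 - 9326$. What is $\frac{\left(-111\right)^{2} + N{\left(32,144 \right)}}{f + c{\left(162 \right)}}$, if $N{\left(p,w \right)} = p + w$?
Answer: $\frac{12497}{64112} \approx 0.19492$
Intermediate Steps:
$f = 11786$ ($f = 21112 - 9326 = 11786$)
$c{\left(m \right)} = - m + 2 m^{2}$ ($c{\left(m \right)} = m 2 m - m = 2 m^{2} - m = - m + 2 m^{2}$)
$\frac{\left(-111\right)^{2} + N{\left(32,144 \right)}}{f + c{\left(162 \right)}} = \frac{\left(-111\right)^{2} + \left(32 + 144\right)}{11786 + 162 \left(-1 + 2 \cdot 162\right)} = \frac{12321 + 176}{11786 + 162 \left(-1 + 324\right)} = \frac{12497}{11786 + 162 \cdot 323} = \frac{12497}{11786 + 52326} = \frac{12497}{64112}$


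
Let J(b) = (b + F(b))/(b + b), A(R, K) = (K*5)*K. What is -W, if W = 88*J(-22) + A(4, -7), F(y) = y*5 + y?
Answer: -553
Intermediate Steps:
A(R, K) = 5*K² (A(R, K) = (5*K)*K = 5*K²)
F(y) = 6*y (F(y) = 5*y + y = 6*y)
J(b) = 7/2 (J(b) = (b + 6*b)/(b + b) = (7*b)/((2*b)) = (7*b)*(1/(2*b)) = 7/2)
W = 553 (W = 88*(7/2) + 5*(-7)² = 308 + 5*49 = 308 + 245 = 553)
-W = -1*553 = -553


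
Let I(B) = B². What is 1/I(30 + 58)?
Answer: 1/7744 ≈ 0.00012913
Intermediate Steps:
1/I(30 + 58) = 1/((30 + 58)²) = 1/(88²) = 1/7744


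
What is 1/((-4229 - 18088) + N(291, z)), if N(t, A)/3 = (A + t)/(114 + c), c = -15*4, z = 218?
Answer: -18/401197 ≈ -4.4866e-5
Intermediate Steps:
c = -60
N(t, A) = A/18 + t/18 (N(t, A) = 3*((A + t)/(114 - 60)) = 3*((A + t)/54) = 3*((A + t)*(1/54)) = 3*(A/54 + t/54) = A/18 + t/18)
1/((-4229 - 18088) + N(291, z)) = 1/((-4229 - 18088) + ((1/18)*218 + (1/18)*291)) = 1/(-22317 + (109/9 + 97/6)) = 1/(-22317 + 509/18) = 1/(-401197/18) = -18/401197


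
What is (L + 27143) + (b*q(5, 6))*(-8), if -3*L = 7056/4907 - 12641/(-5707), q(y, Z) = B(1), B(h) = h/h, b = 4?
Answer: 325366755134/12001821 ≈ 27110.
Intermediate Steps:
B(h) = 1
q(y, Z) = 1
L = -14613997/12001821 (L = -(7056/4907 - 12641/(-5707))/3 = -(7056*(1/4907) - 12641*(-1/5707))/3 = -(1008/701 + 12641/5707)/3 = -⅓*14613997/4000607 = -14613997/12001821 ≈ -1.2176)
(L + 27143) + (b*q(5, 6))*(-8) = (-14613997/12001821 + 27143) + (4*1)*(-8) = 325750813406/12001821 + 4*(-8) = 325750813406/12001821 - 32 = 325366755134/12001821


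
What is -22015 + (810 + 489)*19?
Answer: 2666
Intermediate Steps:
-22015 + (810 + 489)*19 = -22015 + 1299*19 = -22015 + 24681 = 2666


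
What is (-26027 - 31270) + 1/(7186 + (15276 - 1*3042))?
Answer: -1112707739/19420 ≈ -57297.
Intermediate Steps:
(-26027 - 31270) + 1/(7186 + (15276 - 1*3042)) = -57297 + 1/(7186 + (15276 - 3042)) = -57297 + 1/(7186 + 12234) = -57297 + 1/19420 = -1112707739/19420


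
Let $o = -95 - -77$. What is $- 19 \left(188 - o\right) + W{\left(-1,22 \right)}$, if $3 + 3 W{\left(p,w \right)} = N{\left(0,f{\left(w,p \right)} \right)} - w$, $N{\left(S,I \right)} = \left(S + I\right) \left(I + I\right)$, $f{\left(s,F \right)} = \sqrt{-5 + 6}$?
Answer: $- \frac{11765}{3} \approx -3921.7$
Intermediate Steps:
$f{\left(s,F \right)} = 1$ ($f{\left(s,F \right)} = \sqrt{1} = 1$)
$N{\left(S,I \right)} = 2 I \left(I + S\right)$ ($N{\left(S,I \right)} = \left(I + S\right) 2 I = 2 I \left(I + S\right)$)
$o = -18$ ($o = -95 + 77 = -18$)
$W{\left(p,w \right)} = - \frac{1}{3} - \frac{w}{3}$ ($W{\left(p,w \right)} = -1 + \frac{2 \cdot 1 \left(1 + 0\right) - w}{3} = -1 + \frac{2 \cdot 1 \cdot 1 - w}{3} = -1 + \frac{2 - w}{3} = -1 - \left(- \frac{2}{3} + \frac{w}{3}\right) = - \frac{1}{3} - \frac{w}{3}$)
$- 19 \left(188 - o\right) + W{\left(-1,22 \right)} = - 19 \left(188 - -18\right) - \frac{23}{3} = - 19 \left(188 + 18\right) - \frac{23}{3} = \left(-19\right) 206 - \frac{23}{3} = -3914 - \frac{23}{3} = - \frac{11765}{3}$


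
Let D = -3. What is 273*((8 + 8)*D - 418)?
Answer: -127218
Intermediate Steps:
273*((8 + 8)*D - 418) = 273*((8 + 8)*(-3) - 418) = 273*(16*(-3) - 418) = 273*(-48 - 418) = 273*(-466) = -127218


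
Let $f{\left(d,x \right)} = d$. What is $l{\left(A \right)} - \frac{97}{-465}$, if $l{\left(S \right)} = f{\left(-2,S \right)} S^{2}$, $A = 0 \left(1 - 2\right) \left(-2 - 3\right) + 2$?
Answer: $- \frac{3623}{465} \approx -7.7914$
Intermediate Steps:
$A = 2$ ($A = 0 \left(\left(-1\right) \left(-5\right)\right) + 2 = 0 \cdot 5 + 2 = 0 + 2 = 2$)
$l{\left(S \right)} = - 2 S^{2}$
$l{\left(A \right)} - \frac{97}{-465} = - 2 \cdot 2^{2} - \frac{97}{-465} = \left(-2\right) 4 - - \frac{97}{465} = -8 + \frac{97}{465} = - \frac{3623}{465}$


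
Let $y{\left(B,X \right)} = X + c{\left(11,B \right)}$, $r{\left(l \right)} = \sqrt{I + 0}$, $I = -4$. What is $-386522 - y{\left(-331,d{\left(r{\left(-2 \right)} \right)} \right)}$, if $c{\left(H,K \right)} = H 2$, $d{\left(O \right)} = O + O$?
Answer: $-386544 - 4 i \approx -3.8654 \cdot 10^{5} - 4.0 i$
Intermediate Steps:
$r{\left(l \right)} = 2 i$ ($r{\left(l \right)} = \sqrt{-4 + 0} = \sqrt{-4} = 2 i$)
$d{\left(O \right)} = 2 O$
$c{\left(H,K \right)} = 2 H$
$y{\left(B,X \right)} = 22 + X$ ($y{\left(B,X \right)} = X + 2 \cdot 11 = X + 22 = 22 + X$)
$-386522 - y{\left(-331,d{\left(r{\left(-2 \right)} \right)} \right)} = -386522 - \left(22 + 2 \cdot 2 i\right) = -386522 - \left(22 + 4 i\right) = -386544 - 4 i$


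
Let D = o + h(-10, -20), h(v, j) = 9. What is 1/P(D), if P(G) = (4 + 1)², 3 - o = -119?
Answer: 1/25 ≈ 0.040000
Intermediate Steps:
o = 122 (o = 3 - 1*(-119) = 3 + 119 = 122)
D = 131 (D = 122 + 9 = 131)
P(G) = 25 (P(G) = 5² = 25)
1/P(D) = 1/25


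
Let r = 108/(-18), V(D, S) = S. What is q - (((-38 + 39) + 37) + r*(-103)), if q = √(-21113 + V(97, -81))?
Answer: -656 + I*√21194 ≈ -656.0 + 145.58*I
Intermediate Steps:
r = -6 (r = 108*(-1/18) = -6)
q = I*√21194 (q = √(-21113 - 81) = √(-21194) = I*√21194 ≈ 145.58*I)
q - (((-38 + 39) + 37) + r*(-103)) = I*√21194 - (((-38 + 39) + 37) - 6*(-103)) = I*√21194 - ((1 + 37) + 618) = I*√21194 - (38 + 618) = I*√21194 - 1*656 = I*√21194 - 656 = -656 + I*√21194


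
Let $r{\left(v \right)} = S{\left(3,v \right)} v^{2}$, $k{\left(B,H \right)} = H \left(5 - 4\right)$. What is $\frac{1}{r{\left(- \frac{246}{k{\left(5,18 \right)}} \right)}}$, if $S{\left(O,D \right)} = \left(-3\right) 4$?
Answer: $- \frac{3}{6724} \approx -0.00044616$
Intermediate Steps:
$k{\left(B,H \right)} = H$ ($k{\left(B,H \right)} = H 1 = H$)
$S{\left(O,D \right)} = -12$
$r{\left(v \right)} = - 12 v^{2}$
$\frac{1}{r{\left(- \frac{246}{k{\left(5,18 \right)}} \right)}} = \frac{1}{\left(-12\right) \left(- \frac{246}{18}\right)^{2}} = \frac{1}{\left(-12\right) \left(\left(-246\right) \frac{1}{18}\right)^{2}} = \frac{1}{\left(-12\right) \left(- \frac{41}{3}\right)^{2}} = \frac{1}{\left(-12\right) \frac{1681}{9}} = \frac{1}{- \frac{6724}{3}} = - \frac{3}{6724}$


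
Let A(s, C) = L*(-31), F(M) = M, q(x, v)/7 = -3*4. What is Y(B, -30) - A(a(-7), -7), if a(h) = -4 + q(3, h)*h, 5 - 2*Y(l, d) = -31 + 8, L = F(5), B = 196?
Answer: 169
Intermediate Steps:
q(x, v) = -84 (q(x, v) = 7*(-3*4) = 7*(-12) = -84)
L = 5
Y(l, d) = 14 (Y(l, d) = 5/2 - (-31 + 8)/2 = 5/2 - ½*(-23) = 5/2 + 23/2 = 14)
a(h) = -4 - 84*h
A(s, C) = -155 (A(s, C) = 5*(-31) = -155)
Y(B, -30) - A(a(-7), -7) = 14 - 1*(-155) = 14 + 155 = 169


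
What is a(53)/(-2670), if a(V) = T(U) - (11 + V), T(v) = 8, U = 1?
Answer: 28/1335 ≈ 0.020974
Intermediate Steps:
a(V) = -3 - V (a(V) = 8 - (11 + V) = 8 + (-11 - V) = -3 - V)
a(53)/(-2670) = (-3 - 1*53)/(-2670) = (-3 - 53)*(-1/2670) = -56*(-1/2670) = 28/1335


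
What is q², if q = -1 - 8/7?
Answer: 225/49 ≈ 4.5918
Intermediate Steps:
q = -15/7 (q = -1 + (⅐)*(-8) = -1 - 8/7 = -15/7 ≈ -2.1429)
q² = (-15/7)² = 225/49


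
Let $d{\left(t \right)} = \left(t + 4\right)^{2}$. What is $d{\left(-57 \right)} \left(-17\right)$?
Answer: $-47753$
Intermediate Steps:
$d{\left(t \right)} = \left(4 + t\right)^{2}$
$d{\left(-57 \right)} \left(-17\right) = \left(4 - 57\right)^{2} \left(-17\right) = \left(-53\right)^{2} \left(-17\right) = 2809 \left(-17\right) = -47753$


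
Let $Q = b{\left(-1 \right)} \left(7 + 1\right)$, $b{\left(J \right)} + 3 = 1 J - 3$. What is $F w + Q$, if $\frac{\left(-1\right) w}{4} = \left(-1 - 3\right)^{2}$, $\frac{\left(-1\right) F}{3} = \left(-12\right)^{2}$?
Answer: $27592$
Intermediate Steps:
$b{\left(J \right)} = -6 + J$ ($b{\left(J \right)} = -3 + \left(1 J - 3\right) = -3 + \left(J - 3\right) = -3 + \left(-3 + J\right) = -6 + J$)
$F = -432$ ($F = - 3 \left(-12\right)^{2} = \left(-3\right) 144 = -432$)
$w = -64$ ($w = - 4 \left(-1 - 3\right)^{2} = - 4 \left(-4\right)^{2} = \left(-4\right) 16 = -64$)
$Q = -56$ ($Q = \left(-6 - 1\right) \left(7 + 1\right) = \left(-7\right) 8 = -56$)
$F w + Q = \left(-432\right) \left(-64\right) - 56 = 27648 - 56 = 27592$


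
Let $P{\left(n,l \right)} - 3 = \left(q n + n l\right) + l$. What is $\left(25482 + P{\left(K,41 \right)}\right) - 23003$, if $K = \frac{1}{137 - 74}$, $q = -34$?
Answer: $\frac{22708}{9} \approx 2523.1$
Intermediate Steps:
$K = \frac{1}{63} \approx 0.015873$
$P{\left(n,l \right)} = 3 + l - 34 n + l n$ ($P{\left(n,l \right)} = 3 + \left(\left(- 34 n + n l\right) + l\right) = 3 + \left(\left(- 34 n + l n\right) + l\right) = 3 + \left(l - 34 n + l n\right) = 3 + l - 34 n + l n$)
$\left(25482 + P{\left(K,41 \right)}\right) - 23003 = \left(25482 + \left(3 + 41 - \frac{34}{63} + 41 \cdot \frac{1}{63}\right)\right) - 23003 = \left(25482 + \left(3 + 41 - \frac{34}{63} + \frac{41}{63}\right)\right) - 23003 = \left(25482 + \frac{397}{9}\right) - 23003 = \frac{229735}{9} - 23003 = \frac{22708}{9}$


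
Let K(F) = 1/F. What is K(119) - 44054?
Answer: -5242425/119 ≈ -44054.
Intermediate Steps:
K(119) - 44054 = 1/119 - 44054 = -5242425/119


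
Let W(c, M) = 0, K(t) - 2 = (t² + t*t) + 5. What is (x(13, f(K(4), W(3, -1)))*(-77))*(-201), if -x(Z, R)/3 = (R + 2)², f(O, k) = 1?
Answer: -417879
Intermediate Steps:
K(t) = 7 + 2*t² (K(t) = 2 + ((t² + t*t) + 5) = 2 + ((t² + t²) + 5) = 2 + (2*t² + 5) = 2 + (5 + 2*t²) = 7 + 2*t²)
x(Z, R) = -3*(2 + R)² (x(Z, R) = -3*(R + 2)² = -3*(2 + R)²)
(x(13, f(K(4), W(3, -1)))*(-77))*(-201) = (-3*(2 + 1)²*(-77))*(-201) = (-3*3²*(-77))*(-201) = (-3*9*(-77))*(-201) = -27*(-77)*(-201) = 2079*(-201) = -417879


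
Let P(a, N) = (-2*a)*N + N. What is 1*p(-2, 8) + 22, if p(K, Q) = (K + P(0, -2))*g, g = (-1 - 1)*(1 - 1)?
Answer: 22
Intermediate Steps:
P(a, N) = N - 2*N*a (P(a, N) = -2*N*a + N = N - 2*N*a)
g = 0 (g = -2*0 = 0)
p(K, Q) = 0 (p(K, Q) = (K - 2*(1 - 2*0))*0 = (K - 2*(1 + 0))*0 = (K - 2*1)*0 = (K - 2)*0 = (-2 + K)*0 = 0)
1*p(-2, 8) + 22 = 1*0 + 22 = 0 + 22 = 22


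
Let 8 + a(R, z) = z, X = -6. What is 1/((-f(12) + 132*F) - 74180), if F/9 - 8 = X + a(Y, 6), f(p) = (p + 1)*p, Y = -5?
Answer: -1/74336 ≈ -1.3452e-5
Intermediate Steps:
f(p) = p*(1 + p) (f(p) = (1 + p)*p = p*(1 + p))
a(R, z) = -8 + z
F = 0 (F = 72 + 9*(-6 + (-8 + 6)) = 72 + 9*(-6 - 2) = 72 + 9*(-8) = 72 - 72 = 0)
1/((-f(12) + 132*F) - 74180) = 1/((-12*(1 + 12) + 132*0) - 74180) = 1/((-12*13 + 0) - 74180) = 1/((-1*156 + 0) - 74180) = 1/((-156 + 0) - 74180) = 1/(-156 - 74180) = 1/(-74336) = -1/74336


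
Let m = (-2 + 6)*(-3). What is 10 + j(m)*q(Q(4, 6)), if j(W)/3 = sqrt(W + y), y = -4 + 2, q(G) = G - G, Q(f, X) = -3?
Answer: 10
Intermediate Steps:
q(G) = 0
y = -2
m = -12 (m = 4*(-3) = -12)
j(W) = 3*sqrt(-2 + W) (j(W) = 3*sqrt(W - 2) = 3*sqrt(-2 + W))
10 + j(m)*q(Q(4, 6)) = 10 + (3*sqrt(-2 - 12))*0 = 10 + (3*sqrt(-14))*0 = 10 + (3*(I*sqrt(14)))*0 = 10 + (3*I*sqrt(14))*0 = 10 + 0 = 10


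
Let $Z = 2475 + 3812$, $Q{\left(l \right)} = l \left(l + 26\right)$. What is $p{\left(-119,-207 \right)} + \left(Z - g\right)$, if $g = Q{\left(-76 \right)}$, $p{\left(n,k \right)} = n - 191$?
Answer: $2177$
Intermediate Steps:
$Q{\left(l \right)} = l \left(26 + l\right)$
$p{\left(n,k \right)} = -191 + n$
$Z = 6287$
$g = 3800$ ($g = - 76 \left(26 - 76\right) = \left(-76\right) \left(-50\right) = 3800$)
$p{\left(-119,-207 \right)} + \left(Z - g\right) = \left(-191 - 119\right) + \left(6287 - 3800\right) = -310 + \left(6287 - 3800\right) = -310 + 2487 = 2177$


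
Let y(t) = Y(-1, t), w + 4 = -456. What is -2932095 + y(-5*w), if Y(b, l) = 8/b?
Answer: -2932103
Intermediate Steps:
w = -460 (w = -4 - 456 = -460)
y(t) = -8 (y(t) = 8/(-1) = 8*(-1) = -8)
-2932095 + y(-5*w) = -2932095 - 8 = -2932103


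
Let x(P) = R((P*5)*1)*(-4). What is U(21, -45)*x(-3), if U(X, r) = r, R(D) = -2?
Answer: -360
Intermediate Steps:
x(P) = 8 (x(P) = -2*(-4) = 8)
U(21, -45)*x(-3) = -45*8 = -360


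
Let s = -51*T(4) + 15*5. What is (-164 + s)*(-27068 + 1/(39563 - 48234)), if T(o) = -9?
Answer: -86841452730/8671 ≈ -1.0015e+7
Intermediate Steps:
s = 534 (s = -51*(-9) + 15*5 = 459 + 75 = 534)
(-164 + s)*(-27068 + 1/(39563 - 48234)) = (-164 + 534)*(-27068 + 1/(39563 - 48234)) = 370*(-27068 + 1/(-8671)) = 370*(-27068 - 1/8671) = 370*(-234706629/8671) = -86841452730/8671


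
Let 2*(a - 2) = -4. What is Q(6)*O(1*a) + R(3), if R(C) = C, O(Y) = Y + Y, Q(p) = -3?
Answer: 3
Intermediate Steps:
a = 0 (a = 2 + (½)*(-4) = 2 - 2 = 0)
O(Y) = 2*Y
Q(6)*O(1*a) + R(3) = -6*1*0 + 3 = -6*0 + 3 = -3*0 + 3 = 0 + 3 = 3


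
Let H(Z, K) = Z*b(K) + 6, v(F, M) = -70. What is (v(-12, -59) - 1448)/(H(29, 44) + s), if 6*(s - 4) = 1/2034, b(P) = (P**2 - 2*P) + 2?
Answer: -1684152/59533331 ≈ -0.028289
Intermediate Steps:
b(P) = 2 + P**2 - 2*P
s = 48817/12204 (s = 4 + (1/6)/2034 = 4 + (1/6)*(1/2034) = 4 + 1/12204 = 48817/12204 ≈ 4.0001)
H(Z, K) = 6 + Z*(2 + K**2 - 2*K) (H(Z, K) = Z*(2 + K**2 - 2*K) + 6 = 6 + Z*(2 + K**2 - 2*K))
(v(-12, -59) - 1448)/(H(29, 44) + s) = (-70 - 1448)/((6 + 29*(2 + 44**2 - 2*44)) + 48817/12204) = -1518/((6 + 29*(2 + 1936 - 88)) + 48817/12204) = -1518/((6 + 29*1850) + 48817/12204) = -1518/((6 + 53650) + 48817/12204) = -1518/(53656 + 48817/12204) = -1518/654866641/12204 = -1518*12204/654866641 = -1684152/59533331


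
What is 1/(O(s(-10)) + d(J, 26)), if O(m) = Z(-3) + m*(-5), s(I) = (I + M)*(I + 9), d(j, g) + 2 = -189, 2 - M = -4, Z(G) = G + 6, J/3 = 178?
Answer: -1/208 ≈ -0.0048077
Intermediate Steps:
J = 534 (J = 3*178 = 534)
Z(G) = 6 + G
M = 6 (M = 2 - 1*(-4) = 2 + 4 = 6)
d(j, g) = -191 (d(j, g) = -2 - 189 = -191)
s(I) = (6 + I)*(9 + I) (s(I) = (I + 6)*(I + 9) = (6 + I)*(9 + I))
O(m) = 3 - 5*m (O(m) = (6 - 3) + m*(-5) = 3 - 5*m)
1/(O(s(-10)) + d(J, 26)) = 1/((3 - 5*(54 + (-10)² + 15*(-10))) - 191) = 1/((3 - 5*(54 + 100 - 150)) - 191) = 1/((3 - 5*4) - 191) = 1/((3 - 20) - 191) = 1/(-17 - 191) = 1/(-208) = -1/208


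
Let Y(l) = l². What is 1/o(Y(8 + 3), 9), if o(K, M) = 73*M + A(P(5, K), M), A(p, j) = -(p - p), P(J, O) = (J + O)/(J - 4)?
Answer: 1/657 ≈ 0.0015221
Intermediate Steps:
P(J, O) = (J + O)/(-4 + J)
A(p, j) = 0 (A(p, j) = -1*0 = 0)
o(K, M) = 73*M (o(K, M) = 73*M + 0 = 73*M)
1/o(Y(8 + 3), 9) = 1/(73*9) = 1/657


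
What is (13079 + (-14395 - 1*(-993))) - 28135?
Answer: -28458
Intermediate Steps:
(13079 + (-14395 - 1*(-993))) - 28135 = (13079 + (-14395 + 993)) - 28135 = (13079 - 13402) - 28135 = -323 - 28135 = -28458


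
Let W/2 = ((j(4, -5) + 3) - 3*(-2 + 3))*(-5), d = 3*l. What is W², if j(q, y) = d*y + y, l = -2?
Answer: 62500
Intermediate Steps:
d = -6 (d = 3*(-2) = -6)
j(q, y) = -5*y (j(q, y) = -6*y + y = -5*y)
W = -250 (W = 2*(((-5*(-5) + 3) - 3*(-2 + 3))*(-5)) = 2*(((25 + 3) - 3)*(-5)) = 2*((28 - 1*3)*(-5)) = 2*((28 - 3)*(-5)) = 2*(25*(-5)) = 2*(-125) = -250)
W² = (-250)² = 62500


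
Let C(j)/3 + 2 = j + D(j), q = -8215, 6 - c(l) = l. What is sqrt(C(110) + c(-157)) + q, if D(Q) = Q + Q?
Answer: -8215 + sqrt(1147) ≈ -8181.1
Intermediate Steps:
D(Q) = 2*Q
c(l) = 6 - l
C(j) = -6 + 9*j (C(j) = -6 + 3*(j + 2*j) = -6 + 3*(3*j) = -6 + 9*j)
sqrt(C(110) + c(-157)) + q = sqrt((-6 + 9*110) + (6 - 1*(-157))) - 8215 = sqrt((-6 + 990) + (6 + 157)) - 8215 = sqrt(984 + 163) - 8215 = sqrt(1147) - 8215 = -8215 + sqrt(1147)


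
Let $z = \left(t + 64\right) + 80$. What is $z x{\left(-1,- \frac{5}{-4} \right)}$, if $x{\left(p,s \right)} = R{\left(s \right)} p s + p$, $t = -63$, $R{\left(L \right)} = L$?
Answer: $- \frac{3321}{16} \approx -207.56$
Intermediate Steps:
$x{\left(p,s \right)} = p + p s^{2}$ ($x{\left(p,s \right)} = s p s + p = p s s + p = p s^{2} + p = p + p s^{2}$)
$z = 81$ ($z = \left(-63 + 64\right) + 80 = 1 + 80 = 81$)
$z x{\left(-1,- \frac{5}{-4} \right)} = 81 \left(- (1 + \left(- \frac{5}{-4}\right)^{2})\right) = 81 \left(- (1 + \left(\left(-5\right) \left(- \frac{1}{4}\right)\right)^{2})\right) = 81 \left(- (1 + \left(\frac{5}{4}\right)^{2})\right) = 81 \left(- (1 + \frac{25}{16})\right) = 81 \left(\left(-1\right) \frac{41}{16}\right) = 81 \left(- \frac{41}{16}\right) = - \frac{3321}{16}$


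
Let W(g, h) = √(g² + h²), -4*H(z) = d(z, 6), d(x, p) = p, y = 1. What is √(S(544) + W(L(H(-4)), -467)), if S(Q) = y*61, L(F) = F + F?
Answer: √(61 + √218098) ≈ 22.978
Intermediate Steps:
H(z) = -3/2 (H(z) = -¼*6 = -3/2)
L(F) = 2*F
S(Q) = 61 (S(Q) = 1*61 = 61)
√(S(544) + W(L(H(-4)), -467)) = √(61 + √((2*(-3/2))² + (-467)²)) = √(61 + √((-3)² + 218089)) = √(61 + √(9 + 218089)) = √(61 + √218098)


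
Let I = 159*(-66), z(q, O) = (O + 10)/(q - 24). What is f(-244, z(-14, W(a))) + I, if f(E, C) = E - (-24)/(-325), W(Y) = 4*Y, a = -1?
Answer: -3489874/325 ≈ -10738.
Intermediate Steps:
z(q, O) = (10 + O)/(-24 + q)
I = -10494
f(E, C) = -24/325 + E (f(E, C) = E - (-24)*(-1)/325 = E - 1*24/325 = E - 24/325 = -24/325 + E)
f(-244, z(-14, W(a))) + I = (-24/325 - 244) - 10494 = -79324/325 - 10494 = -3489874/325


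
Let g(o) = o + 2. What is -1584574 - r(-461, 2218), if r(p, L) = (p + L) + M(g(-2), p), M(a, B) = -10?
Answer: -1586321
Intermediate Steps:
g(o) = 2 + o
r(p, L) = -10 + L + p (r(p, L) = (p + L) - 10 = (L + p) - 10 = -10 + L + p)
-1584574 - r(-461, 2218) = -1584574 - (-10 + 2218 - 461) = -1584574 - 1*1747 = -1584574 - 1747 = -1586321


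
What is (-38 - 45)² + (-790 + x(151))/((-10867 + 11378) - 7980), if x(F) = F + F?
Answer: 51454429/7469 ≈ 6889.1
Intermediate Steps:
x(F) = 2*F
(-38 - 45)² + (-790 + x(151))/((-10867 + 11378) - 7980) = (-38 - 45)² + (-790 + 2*151)/((-10867 + 11378) - 7980) = (-83)² + (-790 + 302)/(511 - 7980) = 6889 - 488/(-7469) = 6889 - 488*(-1/7469) = 6889 + 488/7469 = 51454429/7469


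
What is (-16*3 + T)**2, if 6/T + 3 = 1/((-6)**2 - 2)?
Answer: 25522704/10201 ≈ 2502.0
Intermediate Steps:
T = -204/101 (T = 6/(-3 + 1/((-6)**2 - 2)) = 6/(-3 + 1/(36 - 2)) = 6/(-3 + 1/34) = 6/(-101/34) = 6*(-34/101) = -204/101 ≈ -2.0198)
(-16*3 + T)**2 = (-16*3 - 204/101)**2 = (-48 - 204/101)**2 = (-5052/101)**2 = 25522704/10201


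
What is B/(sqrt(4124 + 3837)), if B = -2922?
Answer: -2922*sqrt(7961)/7961 ≈ -32.749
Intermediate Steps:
B/(sqrt(4124 + 3837)) = -2922/sqrt(4124 + 3837) = -2922*sqrt(7961)/7961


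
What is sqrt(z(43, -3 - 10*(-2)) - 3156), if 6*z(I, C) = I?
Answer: I*sqrt(113358)/6 ≈ 56.114*I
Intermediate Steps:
z(I, C) = I/6
sqrt(z(43, -3 - 10*(-2)) - 3156) = sqrt((1/6)*43 - 3156) = sqrt(43/6 - 3156) = sqrt(-18893/6) = I*sqrt(113358)/6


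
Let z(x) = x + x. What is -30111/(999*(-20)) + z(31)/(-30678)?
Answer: 51250361/34052580 ≈ 1.5050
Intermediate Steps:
z(x) = 2*x
-30111/(999*(-20)) + z(31)/(-30678) = -30111/(999*(-20)) + (2*31)/(-30678) = -30111/(-19980) + 62*(-1/30678) = -30111*(-1/19980) - 31/15339 = 10037/6660 - 31/15339 = 51250361/34052580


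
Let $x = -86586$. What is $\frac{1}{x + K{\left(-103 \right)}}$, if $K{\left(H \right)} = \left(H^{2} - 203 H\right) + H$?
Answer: $- \frac{1}{55171} \approx -1.8125 \cdot 10^{-5}$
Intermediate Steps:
$K{\left(H \right)} = H^{2} - 202 H$
$\frac{1}{x + K{\left(-103 \right)}} = \frac{1}{-86586 - 103 \left(-202 - 103\right)} = \frac{1}{-86586 - -31415} = \frac{1}{-86586 + 31415} = \frac{1}{-55171} = - \frac{1}{55171}$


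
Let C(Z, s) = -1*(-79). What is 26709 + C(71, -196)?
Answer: 26788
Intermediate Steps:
C(Z, s) = 79
26709 + C(71, -196) = 26709 + 79 = 26788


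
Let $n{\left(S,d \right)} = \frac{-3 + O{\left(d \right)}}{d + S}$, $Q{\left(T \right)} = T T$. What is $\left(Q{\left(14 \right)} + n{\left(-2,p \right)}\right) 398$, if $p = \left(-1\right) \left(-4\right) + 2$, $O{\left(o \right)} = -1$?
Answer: $77610$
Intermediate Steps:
$Q{\left(T \right)} = T^{2}$
$p = 6$ ($p = 4 + 2 = 6$)
$n{\left(S,d \right)} = - \frac{4}{S + d}$ ($n{\left(S,d \right)} = \frac{-3 - 1}{d + S} = - \frac{4}{S + d}$)
$\left(Q{\left(14 \right)} + n{\left(-2,p \right)}\right) 398 = \left(14^{2} - \frac{4}{-2 + 6}\right) 398 = \left(196 - \frac{4}{4}\right) 398 = \left(196 - 1\right) 398 = 195 \cdot 398 = 77610$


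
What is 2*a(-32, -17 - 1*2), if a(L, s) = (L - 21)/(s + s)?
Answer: 53/19 ≈ 2.7895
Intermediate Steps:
a(L, s) = (-21 + L)/(2*s) (a(L, s) = (-21 + L)/((2*s)) = (-21 + L)*(1/(2*s)) = (-21 + L)/(2*s))
2*a(-32, -17 - 1*2) = 2*((-21 - 32)/(2*(-17 - 1*2))) = 2*((½)*(-53)/(-17 - 2)) = 2*((½)*(-53)/(-19)) = 2*((½)*(-1/19)*(-53)) = 2*(53/38) = 53/19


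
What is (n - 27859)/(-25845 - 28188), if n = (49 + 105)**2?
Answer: 1381/18011 ≈ 0.076675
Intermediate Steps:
n = 23716 (n = 154**2 = 23716)
(n - 27859)/(-25845 - 28188) = (23716 - 27859)/(-25845 - 28188) = -4143/(-54033) = -4143*(-1/54033) = 1381/18011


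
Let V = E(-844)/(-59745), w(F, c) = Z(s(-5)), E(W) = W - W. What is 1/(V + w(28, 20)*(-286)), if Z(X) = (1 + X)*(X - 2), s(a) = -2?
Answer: -1/1144 ≈ -0.00087413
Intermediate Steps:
Z(X) = (1 + X)*(-2 + X)
E(W) = 0
w(F, c) = 4 (w(F, c) = -2 + (-2)² - 1*(-2) = -2 + 4 + 2 = 4)
V = 0 (V = 0/(-59745) = 0*(-1/59745) = 0)
1/(V + w(28, 20)*(-286)) = 1/(0 + 4*(-286)) = 1/(0 - 1144) = 1/(-1144) = -1/1144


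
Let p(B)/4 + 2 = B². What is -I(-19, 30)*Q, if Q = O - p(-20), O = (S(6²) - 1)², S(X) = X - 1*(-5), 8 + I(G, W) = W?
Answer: -176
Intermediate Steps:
I(G, W) = -8 + W
p(B) = -8 + 4*B²
S(X) = 5 + X (S(X) = X + 5 = 5 + X)
O = 1600 (O = ((5 + 6²) - 1)² = ((5 + 36) - 1)² = (41 - 1)² = 40² = 1600)
Q = 8 (Q = 1600 - (-8 + 4*(-20)²) = 1600 - (-8 + 4*400) = 1600 - (-8 + 1600) = 1600 - 1*1592 = 1600 - 1592 = 8)
-I(-19, 30)*Q = -(-8 + 30)*8 = -22*8 = -1*176 = -176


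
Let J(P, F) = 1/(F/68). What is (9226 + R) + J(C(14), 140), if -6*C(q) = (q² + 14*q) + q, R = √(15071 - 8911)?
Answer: 322927/35 + 4*√385 ≈ 9305.0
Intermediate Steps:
R = 4*√385 (R = √6160 = 4*√385 ≈ 78.486)
C(q) = -5*q/2 - q²/6 (C(q) = -((q² + 14*q) + q)/6 = -(q² + 15*q)/6 = -5*q/2 - q²/6)
J(P, F) = 68/F (J(P, F) = 1/(F*(1/68)) = 1/(F/68) = 68/F)
(9226 + R) + J(C(14), 140) = (9226 + 4*√385) + 68/140 = (9226 + 4*√385) + 68*(1/140) = (9226 + 4*√385) + 17/35 = 322927/35 + 4*√385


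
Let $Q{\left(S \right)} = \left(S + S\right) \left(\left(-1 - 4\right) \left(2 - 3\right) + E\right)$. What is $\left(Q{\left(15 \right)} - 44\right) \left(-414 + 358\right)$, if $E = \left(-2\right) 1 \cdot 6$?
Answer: $14224$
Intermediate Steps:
$E = -12$ ($E = \left(-2\right) 6 = -12$)
$Q{\left(S \right)} = - 14 S$ ($Q{\left(S \right)} = \left(S + S\right) \left(\left(-1 - 4\right) \left(2 - 3\right) - 12\right) = 2 S \left(\left(-5\right) \left(-1\right) - 12\right) = 2 S \left(5 - 12\right) = 2 S \left(-7\right) = - 14 S$)
$\left(Q{\left(15 \right)} - 44\right) \left(-414 + 358\right) = \left(\left(-14\right) 15 - 44\right) \left(-414 + 358\right) = \left(-210 - 44\right) \left(-56\right) = \left(-254\right) \left(-56\right) = 14224$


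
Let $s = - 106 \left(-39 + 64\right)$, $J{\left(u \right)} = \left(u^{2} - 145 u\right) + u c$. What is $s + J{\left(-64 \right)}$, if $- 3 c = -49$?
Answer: $\frac{29042}{3} \approx 9680.7$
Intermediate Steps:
$c = \frac{49}{3}$ ($c = \left(- \frac{1}{3}\right) \left(-49\right) = \frac{49}{3} \approx 16.333$)
$J{\left(u \right)} = u^{2} - \frac{386 u}{3}$ ($J{\left(u \right)} = \left(u^{2} - 145 u\right) + u \frac{49}{3} = \left(u^{2} - 145 u\right) + \frac{49 u}{3} = u^{2} - \frac{386 u}{3}$)
$s = -2650$ ($s = \left(-106\right) 25 = -2650$)
$s + J{\left(-64 \right)} = -2650 + \frac{1}{3} \left(-64\right) \left(-386 + 3 \left(-64\right)\right) = -2650 + \frac{1}{3} \left(-64\right) \left(-386 - 192\right) = -2650 + \frac{1}{3} \left(-64\right) \left(-578\right) = -2650 + \frac{36992}{3} = \frac{29042}{3}$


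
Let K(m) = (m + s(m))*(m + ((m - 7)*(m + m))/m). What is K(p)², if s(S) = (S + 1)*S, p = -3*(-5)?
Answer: 62489025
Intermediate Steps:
p = 15
s(S) = S*(1 + S) (s(S) = (1 + S)*S = S*(1 + S))
K(m) = (-14 + 3*m)*(m + m*(1 + m)) (K(m) = (m + m*(1 + m))*(m + ((m - 7)*(m + m))/m) = (m + m*(1 + m))*(m + ((-7 + m)*(2*m))/m) = (m + m*(1 + m))*(m + (2*m*(-7 + m))/m) = (m + m*(1 + m))*(m + (-14 + 2*m)) = (m + m*(1 + m))*(-14 + 3*m) = (-14 + 3*m)*(m + m*(1 + m)))
K(p)² = (15*(-28 - 8*15 + 3*15²))² = (15*(-28 - 120 + 3*225))² = (15*(-28 - 120 + 675))² = (15*527)² = 7905² = 62489025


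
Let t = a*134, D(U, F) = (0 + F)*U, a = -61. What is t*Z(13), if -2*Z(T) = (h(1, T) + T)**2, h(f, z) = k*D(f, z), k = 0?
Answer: 690703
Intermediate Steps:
D(U, F) = F*U
h(f, z) = 0 (h(f, z) = 0*(z*f) = 0*(f*z) = 0)
t = -8174 (t = -61*134 = -8174)
Z(T) = -T**2/2 (Z(T) = -(0 + T)**2/2 = -T**2/2)
t*Z(13) = -(-4087)*13**2 = -(-4087)*169 = -8174*(-169/2) = 690703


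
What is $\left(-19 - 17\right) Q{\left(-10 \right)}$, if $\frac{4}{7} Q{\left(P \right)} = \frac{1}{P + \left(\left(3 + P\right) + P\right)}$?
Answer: $\frac{7}{3} \approx 2.3333$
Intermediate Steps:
$Q{\left(P \right)} = \frac{7}{4 \left(3 + 3 P\right)}$ ($Q{\left(P \right)} = \frac{7}{4 \left(P + \left(\left(3 + P\right) + P\right)\right)} = \frac{7}{4 \left(P + \left(3 + 2 P\right)\right)} = \frac{7}{4 \left(3 + 3 P\right)}$)
$\left(-19 - 17\right) Q{\left(-10 \right)} = \left(-19 - 17\right) \frac{7}{12 \left(1 - 10\right)} = \left(-19 - 17\right) \frac{7}{12 \left(-9\right)} = - 36 \cdot \frac{7}{12} \left(- \frac{1}{9}\right) = \left(-36\right) \left(- \frac{7}{108}\right) = \frac{7}{3}$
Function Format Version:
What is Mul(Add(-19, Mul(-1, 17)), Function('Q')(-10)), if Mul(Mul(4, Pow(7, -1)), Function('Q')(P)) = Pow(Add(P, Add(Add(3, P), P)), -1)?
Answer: Rational(7, 3) ≈ 2.3333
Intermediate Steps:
Function('Q')(P) = Mul(Rational(7, 4), Pow(Add(3, Mul(3, P)), -1)) (Function('Q')(P) = Mul(Rational(7, 4), Pow(Add(P, Add(Add(3, P), P)), -1)) = Mul(Rational(7, 4), Pow(Add(P, Add(3, Mul(2, P))), -1)) = Mul(Rational(7, 4), Pow(Add(3, Mul(3, P)), -1)))
Mul(Add(-19, Mul(-1, 17)), Function('Q')(-10)) = Mul(Add(-19, Mul(-1, 17)), Mul(Rational(7, 12), Pow(Add(1, -10), -1))) = Mul(Add(-19, -17), Mul(Rational(7, 12), Pow(-9, -1))) = Mul(-36, Mul(Rational(7, 12), Rational(-1, 9))) = Mul(-36, Rational(-7, 108)) = Rational(7, 3)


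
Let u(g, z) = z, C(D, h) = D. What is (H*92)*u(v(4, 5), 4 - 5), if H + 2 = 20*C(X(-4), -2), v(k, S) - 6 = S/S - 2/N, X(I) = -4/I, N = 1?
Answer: -1656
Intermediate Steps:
v(k, S) = 5 (v(k, S) = 6 + (S/S - 2/1) = 6 + (1 - 2*1) = 6 + (1 - 2) = 6 - 1 = 5)
H = 18 (H = -2 + 20*(-4/(-4)) = -2 + 20*(-4*(-¼)) = -2 + 20*1 = -2 + 20 = 18)
(H*92)*u(v(4, 5), 4 - 5) = (18*92)*(4 - 5) = 1656*(-1) = -1656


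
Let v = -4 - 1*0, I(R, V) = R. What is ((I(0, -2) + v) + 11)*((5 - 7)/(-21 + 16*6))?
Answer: -14/75 ≈ -0.18667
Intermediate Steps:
v = -4 (v = -4 + 0 = -4)
((I(0, -2) + v) + 11)*((5 - 7)/(-21 + 16*6)) = ((0 - 4) + 11)*((5 - 7)/(-21 + 16*6)) = (-4 + 11)*(-2/(-21 + 96)) = 7*(-2/75) = -14/75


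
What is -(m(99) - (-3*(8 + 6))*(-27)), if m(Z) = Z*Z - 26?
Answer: -8641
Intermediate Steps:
m(Z) = -26 + Z² (m(Z) = Z² - 26 = -26 + Z²)
-(m(99) - (-3*(8 + 6))*(-27)) = -((-26 + 99²) - (-3*(8 + 6))*(-27)) = -((-26 + 9801) - (-3*14)*(-27)) = -(9775 - (-42)*(-27)) = -(9775 - 1*1134) = -(9775 - 1134) = -1*8641 = -8641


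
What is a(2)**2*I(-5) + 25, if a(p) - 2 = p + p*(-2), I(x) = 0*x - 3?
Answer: 25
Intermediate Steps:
I(x) = -3 (I(x) = 0 - 3 = -3)
a(p) = 2 - p (a(p) = 2 + (p + p*(-2)) = 2 + (p - 2*p) = 2 - p)
a(2)**2*I(-5) + 25 = (2 - 1*2)**2*(-3) + 25 = (2 - 2)**2*(-3) + 25 = 0**2*(-3) + 25 = 0*(-3) + 25 = 0 + 25 = 25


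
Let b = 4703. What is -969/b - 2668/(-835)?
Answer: 11738489/3927005 ≈ 2.9892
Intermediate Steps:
-969/b - 2668/(-835) = -969/4703 - 2668/(-835) = -969*1/4703 - 2668*(-1/835) = -969/4703 + 2668/835 = 11738489/3927005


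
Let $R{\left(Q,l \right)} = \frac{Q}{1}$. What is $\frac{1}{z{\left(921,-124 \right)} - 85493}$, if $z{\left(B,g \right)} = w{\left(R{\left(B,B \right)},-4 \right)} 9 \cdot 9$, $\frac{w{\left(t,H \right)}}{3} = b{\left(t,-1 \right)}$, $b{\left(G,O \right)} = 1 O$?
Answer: $- \frac{1}{85736} \approx -1.1664 \cdot 10^{-5}$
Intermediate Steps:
$b{\left(G,O \right)} = O$
$R{\left(Q,l \right)} = Q$ ($R{\left(Q,l \right)} = Q 1 = Q$)
$w{\left(t,H \right)} = -3$ ($w{\left(t,H \right)} = 3 \left(-1\right) = -3$)
$z{\left(B,g \right)} = -243$ ($z{\left(B,g \right)} = \left(-3\right) 9 \cdot 9 = \left(-27\right) 9 = -243$)
$\frac{1}{z{\left(921,-124 \right)} - 85493} = \frac{1}{-243 - 85493} = \frac{1}{-85736} = - \frac{1}{85736}$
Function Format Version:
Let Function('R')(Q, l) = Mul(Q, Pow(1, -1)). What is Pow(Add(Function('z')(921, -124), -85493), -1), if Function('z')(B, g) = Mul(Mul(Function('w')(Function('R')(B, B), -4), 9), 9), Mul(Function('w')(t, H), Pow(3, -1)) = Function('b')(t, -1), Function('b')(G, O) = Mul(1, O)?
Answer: Rational(-1, 85736) ≈ -1.1664e-5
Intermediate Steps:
Function('b')(G, O) = O
Function('R')(Q, l) = Q (Function('R')(Q, l) = Mul(Q, 1) = Q)
Function('w')(t, H) = -3 (Function('w')(t, H) = Mul(3, -1) = -3)
Function('z')(B, g) = -243 (Function('z')(B, g) = Mul(Mul(-3, 9), 9) = Mul(-27, 9) = -243)
Pow(Add(Function('z')(921, -124), -85493), -1) = Pow(Add(-243, -85493), -1) = Pow(-85736, -1) = Rational(-1, 85736)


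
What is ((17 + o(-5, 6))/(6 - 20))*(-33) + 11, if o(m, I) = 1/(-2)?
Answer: 1397/28 ≈ 49.893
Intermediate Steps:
o(m, I) = -1/2
((17 + o(-5, 6))/(6 - 20))*(-33) + 11 = ((17 - 1/2)/(6 - 20))*(-33) + 11 = ((33/2)/(-14))*(-33) + 11 = ((33/2)*(-1/14))*(-33) + 11 = -33/28*(-33) + 11 = 1089/28 + 11 = 1397/28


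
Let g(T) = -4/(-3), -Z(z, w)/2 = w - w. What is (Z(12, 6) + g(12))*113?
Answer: 452/3 ≈ 150.67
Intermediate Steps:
Z(z, w) = 0 (Z(z, w) = -2*(w - w) = -2*0 = 0)
g(T) = 4/3 (g(T) = -4*(-1/3) = 4/3)
(Z(12, 6) + g(12))*113 = (0 + 4/3)*113 = (4/3)*113 = 452/3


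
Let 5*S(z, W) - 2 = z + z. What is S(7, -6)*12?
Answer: 192/5 ≈ 38.400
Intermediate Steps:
S(z, W) = ⅖ + 2*z/5 (S(z, W) = ⅖ + (z + z)/5 = ⅖ + (2*z)/5 = ⅖ + 2*z/5)
S(7, -6)*12 = (⅖ + (⅖)*7)*12 = (⅖ + 14/5)*12 = (16/5)*12 = 192/5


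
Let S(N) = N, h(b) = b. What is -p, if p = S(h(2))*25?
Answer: -50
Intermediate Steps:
p = 50 (p = 2*25 = 50)
-p = -1*50 = -50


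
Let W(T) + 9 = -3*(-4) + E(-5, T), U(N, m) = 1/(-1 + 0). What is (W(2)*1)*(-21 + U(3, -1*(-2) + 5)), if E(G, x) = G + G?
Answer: 154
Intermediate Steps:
E(G, x) = 2*G
U(N, m) = -1 (U(N, m) = 1/(-1) = -1)
W(T) = -7 (W(T) = -9 + (-3*(-4) + 2*(-5)) = -9 + (12 - 10) = -9 + 2 = -7)
(W(2)*1)*(-21 + U(3, -1*(-2) + 5)) = (-7*1)*(-21 - 1) = -7*(-22) = 154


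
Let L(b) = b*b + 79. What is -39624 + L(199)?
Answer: 56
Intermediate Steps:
L(b) = 79 + b² (L(b) = b² + 79 = 79 + b²)
-39624 + L(199) = -39624 + (79 + 199²) = -39624 + (79 + 39601) = -39624 + 39680 = 56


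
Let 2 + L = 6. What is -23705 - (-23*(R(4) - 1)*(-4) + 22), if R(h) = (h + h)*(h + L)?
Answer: -29523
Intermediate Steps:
L = 4 (L = -2 + 6 = 4)
R(h) = 2*h*(4 + h) (R(h) = (h + h)*(h + 4) = (2*h)*(4 + h) = 2*h*(4 + h))
-23705 - (-23*(R(4) - 1)*(-4) + 22) = -23705 - (-23*(2*4*(4 + 4) - 1)*(-4) + 22) = -23705 - (-23*(2*4*8 - 1)*(-4) + 22) = -23705 - (-23*(64 - 1)*(-4) + 22) = -23705 - (-1449*(-4) + 22) = -23705 - (-23*(-252) + 22) = -23705 - (5796 + 22) = -23705 - 1*5818 = -23705 - 5818 = -29523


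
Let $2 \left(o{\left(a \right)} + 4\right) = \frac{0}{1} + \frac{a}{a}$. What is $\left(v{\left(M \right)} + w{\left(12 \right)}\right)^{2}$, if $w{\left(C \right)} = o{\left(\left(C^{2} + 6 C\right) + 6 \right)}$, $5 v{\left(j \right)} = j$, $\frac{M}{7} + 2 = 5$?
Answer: $\frac{49}{100} \approx 0.49$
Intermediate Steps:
$M = 21$ ($M = -14 + 7 \cdot 5 = -14 + 35 = 21$)
$v{\left(j \right)} = \frac{j}{5}$
$o{\left(a \right)} = - \frac{7}{2}$ ($o{\left(a \right)} = -4 + \frac{\frac{0}{1} + \frac{a}{a}}{2} = -4 + \frac{0 \cdot 1 + 1}{2} = -4 + \frac{0 + 1}{2} = -4 + \frac{1}{2} \cdot 1 = -4 + \frac{1}{2} = - \frac{7}{2}$)
$w{\left(C \right)} = - \frac{7}{2}$
$\left(v{\left(M \right)} + w{\left(12 \right)}\right)^{2} = \left(\frac{1}{5} \cdot 21 - \frac{7}{2}\right)^{2} = \left(\frac{21}{5} - \frac{7}{2}\right)^{2} = \left(\frac{7}{10}\right)^{2} = \frac{49}{100}$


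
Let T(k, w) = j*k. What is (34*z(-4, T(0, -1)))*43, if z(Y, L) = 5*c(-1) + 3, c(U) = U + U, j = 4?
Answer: -10234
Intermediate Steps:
c(U) = 2*U
T(k, w) = 4*k
z(Y, L) = -7 (z(Y, L) = 5*(2*(-1)) + 3 = 5*(-2) + 3 = -10 + 3 = -7)
(34*z(-4, T(0, -1)))*43 = (34*(-7))*43 = -238*43 = -10234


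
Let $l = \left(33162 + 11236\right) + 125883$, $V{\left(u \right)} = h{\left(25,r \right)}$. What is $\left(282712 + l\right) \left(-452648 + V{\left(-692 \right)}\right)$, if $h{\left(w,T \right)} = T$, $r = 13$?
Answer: $-205040486555$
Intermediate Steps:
$V{\left(u \right)} = 13$
$l = 170281$ ($l = 44398 + 125883 = 170281$)
$\left(282712 + l\right) \left(-452648 + V{\left(-692 \right)}\right) = \left(282712 + 170281\right) \left(-452648 + 13\right) = 452993 \left(-452635\right) = -205040486555$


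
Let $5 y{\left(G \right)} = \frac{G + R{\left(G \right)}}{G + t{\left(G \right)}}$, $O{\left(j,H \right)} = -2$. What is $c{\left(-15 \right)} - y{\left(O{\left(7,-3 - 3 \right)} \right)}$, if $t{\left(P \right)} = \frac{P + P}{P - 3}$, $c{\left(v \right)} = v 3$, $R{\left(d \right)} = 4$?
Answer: $- \frac{134}{3} \approx -44.667$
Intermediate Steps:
$c{\left(v \right)} = 3 v$
$t{\left(P \right)} = \frac{2 P}{-3 + P}$
$y{\left(G \right)} = \frac{4 + G}{5 \left(G + \frac{2 G}{-3 + G}\right)}$ ($y{\left(G \right)} = \frac{\left(G + 4\right) \frac{1}{G + \frac{2 G}{-3 + G}}}{5} = \frac{\left(4 + G\right) \frac{1}{G + \frac{2 G}{-3 + G}}}{5} = \frac{\frac{1}{G + \frac{2 G}{-3 + G}} \left(4 + G\right)}{5} = \frac{4 + G}{5 \left(G + \frac{2 G}{-3 + G}\right)}$)
$c{\left(-15 \right)} - y{\left(O{\left(7,-3 - 3 \right)} \right)} = 3 \left(-15\right) - \frac{\left(-3 - 2\right) \left(4 - 2\right)}{5 \left(-2\right) \left(-1 - 2\right)} = -45 - \frac{1}{5} \left(- \frac{1}{2}\right) \frac{1}{-3} \left(-5\right) 2 = -45 - \frac{1}{5} \left(- \frac{1}{2}\right) \left(- \frac{1}{3}\right) \left(-5\right) 2 = -45 - - \frac{1}{3} = -45 + \frac{1}{3} = - \frac{134}{3}$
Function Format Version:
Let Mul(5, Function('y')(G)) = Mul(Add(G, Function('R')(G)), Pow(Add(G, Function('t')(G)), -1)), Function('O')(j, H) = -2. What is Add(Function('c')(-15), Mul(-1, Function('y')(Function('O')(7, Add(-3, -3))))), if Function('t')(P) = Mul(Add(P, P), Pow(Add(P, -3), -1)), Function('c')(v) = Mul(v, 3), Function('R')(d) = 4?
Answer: Rational(-134, 3) ≈ -44.667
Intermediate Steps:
Function('c')(v) = Mul(3, v)
Function('t')(P) = Mul(2, P, Pow(Add(-3, P), -1)) (Function('t')(P) = Mul(Mul(2, P), Pow(Add(-3, P), -1)) = Mul(2, P, Pow(Add(-3, P), -1)))
Function('y')(G) = Mul(Rational(1, 5), Pow(Add(G, Mul(2, G, Pow(Add(-3, G), -1))), -1), Add(4, G)) (Function('y')(G) = Mul(Rational(1, 5), Mul(Add(G, 4), Pow(Add(G, Mul(2, G, Pow(Add(-3, G), -1))), -1))) = Mul(Rational(1, 5), Mul(Add(4, G), Pow(Add(G, Mul(2, G, Pow(Add(-3, G), -1))), -1))) = Mul(Rational(1, 5), Mul(Pow(Add(G, Mul(2, G, Pow(Add(-3, G), -1))), -1), Add(4, G))) = Mul(Rational(1, 5), Pow(Add(G, Mul(2, G, Pow(Add(-3, G), -1))), -1), Add(4, G)))
Add(Function('c')(-15), Mul(-1, Function('y')(Function('O')(7, Add(-3, -3))))) = Add(Mul(3, -15), Mul(-1, Mul(Rational(1, 5), Pow(-2, -1), Pow(Add(-1, -2), -1), Add(-3, -2), Add(4, -2)))) = Add(-45, Mul(-1, Mul(Rational(1, 5), Rational(-1, 2), Pow(-3, -1), -5, 2))) = Add(-45, Mul(-1, Mul(Rational(1, 5), Rational(-1, 2), Rational(-1, 3), -5, 2))) = Add(-45, Mul(-1, Rational(-1, 3))) = Add(-45, Rational(1, 3)) = Rational(-134, 3)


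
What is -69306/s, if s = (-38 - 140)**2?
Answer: -34653/15842 ≈ -2.1874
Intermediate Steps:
s = 31684 (s = (-178)**2 = 31684)
-69306/s = -69306/31684 = -69306*1/31684 = -34653/15842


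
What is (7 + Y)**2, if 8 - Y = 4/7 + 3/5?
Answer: 234256/1225 ≈ 191.23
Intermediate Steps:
Y = 239/35 (Y = 8 - (4/7 + 3/5) = 8 - 1*41/35 = 8 - 41/35 = 239/35 ≈ 6.8286)
(7 + Y)**2 = (7 + 239/35)**2 = (484/35)**2 = 234256/1225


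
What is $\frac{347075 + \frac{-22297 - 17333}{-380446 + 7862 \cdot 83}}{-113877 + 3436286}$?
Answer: $\frac{3147968929}{30134249630} \approx 0.10446$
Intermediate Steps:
$\frac{347075 + \frac{-22297 - 17333}{-380446 + 7862 \cdot 83}}{-113877 + 3436286} = \frac{347075 - \frac{39630}{-380446 + 652546}}{3322409} = \left(347075 - \frac{39630}{272100}\right) \frac{1}{3322409} = \left(347075 - \frac{1321}{9070}\right) \frac{1}{3322409} = \frac{3147968929}{9070} \cdot \frac{1}{3322409} = \frac{3147968929}{30134249630}$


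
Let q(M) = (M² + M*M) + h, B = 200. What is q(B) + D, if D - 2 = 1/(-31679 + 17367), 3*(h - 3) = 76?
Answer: 3436182389/42936 ≈ 80030.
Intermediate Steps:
h = 85/3 (h = 3 + (⅓)*76 = 3 + 76/3 = 85/3 ≈ 28.333)
q(M) = 85/3 + 2*M² (q(M) = (M² + M*M) + 85/3 = (M² + M²) + 85/3 = 2*M² + 85/3 = 85/3 + 2*M²)
D = 28623/14312 (D = 2 + 1/(-31679 + 17367) = 2 + 1/(-14312) = 2 - 1/14312 = 28623/14312 ≈ 1.9999)
q(B) + D = (85/3 + 2*200²) + 28623/14312 = (85/3 + 2*40000) + 28623/14312 = (85/3 + 80000) + 28623/14312 = 240085/3 + 28623/14312 = 3436182389/42936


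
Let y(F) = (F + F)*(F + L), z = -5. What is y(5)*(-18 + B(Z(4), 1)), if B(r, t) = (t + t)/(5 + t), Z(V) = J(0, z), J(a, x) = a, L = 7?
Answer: -2120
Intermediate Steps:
Z(V) = 0
B(r, t) = 2*t/(5 + t) (B(r, t) = (2*t)/(5 + t) = 2*t/(5 + t))
y(F) = 2*F*(7 + F) (y(F) = (F + F)*(F + 7) = (2*F)*(7 + F) = 2*F*(7 + F))
y(5)*(-18 + B(Z(4), 1)) = (2*5*(7 + 5))*(-18 + 2*1/(5 + 1)) = (2*5*12)*(-18 + 2*1/6) = 120*(-18 + 2*1*(⅙)) = 120*(-18 + ⅓) = 120*(-53/3) = -2120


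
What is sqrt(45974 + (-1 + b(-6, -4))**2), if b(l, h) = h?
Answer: 3*sqrt(5111) ≈ 214.47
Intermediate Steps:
sqrt(45974 + (-1 + b(-6, -4))**2) = sqrt(45974 + (-1 - 4)**2) = sqrt(45974 + (-5)**2) = sqrt(45974 + 25) = sqrt(45999) = 3*sqrt(5111)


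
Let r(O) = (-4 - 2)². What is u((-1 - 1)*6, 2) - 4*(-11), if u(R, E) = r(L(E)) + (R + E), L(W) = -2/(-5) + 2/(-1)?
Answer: 70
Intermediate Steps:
L(W) = -8/5 (L(W) = -2*(-⅕) + 2*(-1) = ⅖ - 2 = -8/5)
r(O) = 36 (r(O) = (-6)² = 36)
u(R, E) = 36 + E + R (u(R, E) = 36 + (R + E) = 36 + (E + R) = 36 + E + R)
u((-1 - 1)*6, 2) - 4*(-11) = (36 + 2 + (-1 - 1)*6) - 4*(-11) = (36 + 2 - 2*6) + 44 = (36 + 2 - 12) + 44 = 26 + 44 = 70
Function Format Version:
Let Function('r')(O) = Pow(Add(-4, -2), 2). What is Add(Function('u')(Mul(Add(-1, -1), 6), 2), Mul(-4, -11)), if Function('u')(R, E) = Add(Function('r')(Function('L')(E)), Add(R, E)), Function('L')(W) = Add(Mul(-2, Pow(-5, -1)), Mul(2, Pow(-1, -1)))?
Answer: 70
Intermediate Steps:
Function('L')(W) = Rational(-8, 5) (Function('L')(W) = Add(Mul(-2, Rational(-1, 5)), Mul(2, -1)) = Add(Rational(2, 5), -2) = Rational(-8, 5))
Function('r')(O) = 36 (Function('r')(O) = Pow(-6, 2) = 36)
Function('u')(R, E) = Add(36, E, R) (Function('u')(R, E) = Add(36, Add(R, E)) = Add(36, Add(E, R)) = Add(36, E, R))
Add(Function('u')(Mul(Add(-1, -1), 6), 2), Mul(-4, -11)) = Add(Add(36, 2, Mul(Add(-1, -1), 6)), Mul(-4, -11)) = Add(Add(36, 2, Mul(-2, 6)), 44) = Add(Add(36, 2, -12), 44) = Add(26, 44) = 70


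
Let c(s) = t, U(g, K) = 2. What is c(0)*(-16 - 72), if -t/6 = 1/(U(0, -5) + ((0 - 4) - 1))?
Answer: -176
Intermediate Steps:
t = 2 (t = -6/(2 + ((0 - 4) - 1)) = -6/(2 + (-4 - 1)) = -6/(2 - 5) = -6/(-3) = -6*(-1/3) = 2)
c(s) = 2
c(0)*(-16 - 72) = 2*(-16 - 72) = 2*(-88) = -176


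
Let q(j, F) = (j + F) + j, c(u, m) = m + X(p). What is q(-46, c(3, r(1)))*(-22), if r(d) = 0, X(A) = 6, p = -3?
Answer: 1892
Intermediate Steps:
c(u, m) = 6 + m (c(u, m) = m + 6 = 6 + m)
q(j, F) = F + 2*j (q(j, F) = (F + j) + j = F + 2*j)
q(-46, c(3, r(1)))*(-22) = ((6 + 0) + 2*(-46))*(-22) = (6 - 92)*(-22) = -86*(-22) = 1892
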